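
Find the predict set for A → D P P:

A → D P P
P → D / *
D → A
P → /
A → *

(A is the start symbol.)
PREDICT(A → D P P) = (FIRST(RHS) \ {ε}) ∪ (FOLLOW(A) if ε ∈ FIRST(RHS), i.e. RHS ⇒* ε)
FIRST(D) = { '*' }
FIRST(D P P) = { '*' }
ε ∉ FIRST(D P P), so FOLLOW(A) is not added.
PREDICT(A → D P P) = { '*' }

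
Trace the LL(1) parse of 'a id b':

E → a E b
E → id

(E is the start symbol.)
LL(1) parsing maintains a stack (initially the start symbol over $) and the input. At each step: if the stack top is a terminal, match it against the current input token; if it is a non-terminal N, replace it with the RHS of M[N, lookahead] (the unique production whose predict set contains the lookahead).

Stack is shown with the top on the left.

Stack    Input     Action
-------------------------
E $      a id b $  output E → a E b
a E b $  a id b $  match 'a'
E b $    id b $    output E → id
id b $   id b $    match 'id'
b $      b $       match 'b'
$        $         accept

The string is accepted.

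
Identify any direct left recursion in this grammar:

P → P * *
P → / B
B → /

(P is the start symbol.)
Yes, P is left-recursive

Direct left recursion occurs when N → N α for some non-terminal N (the right-hand side begins with the left-hand side itself).

P → P * *: LEFT RECURSIVE (starts with P)
P → / B: starts with '/'
B → /: starts with '/'

The grammar has direct left recursion on: P.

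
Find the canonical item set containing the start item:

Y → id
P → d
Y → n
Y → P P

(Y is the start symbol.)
{ [P → . d], [Y → . P P], [Y → . id], [Y → . n], [Y' → . Y] }

First, augment the grammar with Y' → Y
I₀ = CLOSURE({ [Y' → . Y] }):
  [Y' → . Y] has the dot before Y: add [Y → . id], [Y → . n], [Y → . P P]
  [Y → . P P] has the dot before P: add [P → . d]
No further items can be added.

I₀ = { [P → . d], [Y → . P P], [Y → . id], [Y → . n], [Y' → . Y] }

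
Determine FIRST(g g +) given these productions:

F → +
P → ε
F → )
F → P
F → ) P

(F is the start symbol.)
To compute FIRST(g g +), process the symbols left to right:
Symbol g is a terminal. Add 'g' and stop.
FIRST(g g +) = { 'g' }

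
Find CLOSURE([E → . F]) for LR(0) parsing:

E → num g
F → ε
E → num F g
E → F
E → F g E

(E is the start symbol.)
To compute CLOSURE, for each item [A → α.Bβ] where B is a non-terminal, add [B → .γ] for all productions B → γ; repeat for the newly added items until nothing changes.

Start with: [E → . F]
  [E → . F] has the dot before F: add [F → .]
No further items can be added.

CLOSURE = { [E → . F], [F → .] }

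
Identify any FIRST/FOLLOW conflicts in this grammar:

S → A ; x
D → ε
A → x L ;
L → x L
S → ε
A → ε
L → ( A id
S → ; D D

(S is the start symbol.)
A FIRST/FOLLOW conflict occurs when a non-terminal N has a nullable alternative N → β (β ⇒* ε) and another alternative N → α with FIRST(α) ∩ FOLLOW(N) ≠ ∅: on such a lookahead the parser cannot decide between expanding α and letting N vanish via β.

Nullable non-terminals: A, D, S.
FIRST sets used below: FIRST(A) = { 'x', ε }

A: nullable alternative(s) A → ε; FOLLOW(A) = { ';', 'id' }
  A → x L ;: FIRST \ {ε} = { 'x' } — disjoint from FOLLOW(A)
  A → ε: FIRST \ {ε} = { } — this is the only nullable alternative, skip
D has a nullable alternative but only one production, so nothing to check.

S: nullable alternative(s) S → ε; FOLLOW(S) = { $ }
  S → A ; x: FIRST \ {ε} = { ';', 'x' } — disjoint from FOLLOW(S)
  S → ε: FIRST \ {ε} = { } — this is the only nullable alternative, skip
  S → ; D D: FIRST \ {ε} = { ';' } — disjoint from FOLLOW(S)

L has no nullable alternative, so no FIRST/FOLLOW check is needed there.

No FIRST/FOLLOW conflicts found.

Answer: No FIRST/FOLLOW conflicts.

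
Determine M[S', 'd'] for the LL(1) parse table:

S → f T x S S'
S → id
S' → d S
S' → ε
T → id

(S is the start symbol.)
To find M[S', 'd'], we find productions for S' where 'd' is in the predict set (PREDICT(N → α) = (FIRST(α) \ {ε}) ∪ (FOLLOW(N) if α ⇒* ε)).

Relevant sets:
  FOLLOW(S') = { $, 'd' }

S' → d S: PREDICT = { 'd' }
  'd' is in predict set, so this production goes in M[S', 'd']
S' → ε: PREDICT = { $, 'd' }
  'd' is in predict set, so this production goes in M[S', 'd']

M[S', 'd'] = S' → d S, S' → ε  (a multiply-defined cell — the grammar is not LL(1))

Answer: S' → d S, S' → ε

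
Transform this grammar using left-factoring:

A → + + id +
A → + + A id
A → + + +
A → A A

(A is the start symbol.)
Left-factoring transforms A → αβ₁ | αβ₂ into A → αA' and A' → β₁ | β₂
(α is the longest common prefix among the alternatives). Repeat until
no nonterminal has two alternatives with a common prefix.

Round 1: A has alternatives sharing prefix '+ +'. Introduce A': A → + + A'
  Add: A' → id +
  Add: A' → A id
  Add: A' → +

No remaining common prefixes — done.

Resulting grammar:
A → + + A'
A' → id +
A' → A id
A' → +
A → A A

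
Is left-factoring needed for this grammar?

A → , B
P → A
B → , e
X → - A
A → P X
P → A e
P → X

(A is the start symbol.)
Yes, P has productions with common prefix 'A'

Left-factoring is needed when two productions for the same non-terminal
share a common prefix on the right-hand side.

Productions for A:
  A → , B
  A → P X
Productions for P:
  P → A
  P → A e
  P → X

Found common prefix 'A' in productions for P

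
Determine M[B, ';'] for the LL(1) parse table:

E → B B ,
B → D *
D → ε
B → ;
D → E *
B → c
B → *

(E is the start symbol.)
To find M[B, ';'], we find productions for B where ';' is in the predict set (PREDICT(N → α) = (FIRST(α) \ {ε}) ∪ (FOLLOW(N) if α ⇒* ε)).

Relevant sets:
  FIRST(D) = { '*', ';', 'c', ε }

B → D *: PREDICT = { '*', ';', 'c' }
  ';' is in predict set, so this production goes in M[B, ';']
B → ;: PREDICT = { ';' }
  ';' is in predict set, so this production goes in M[B, ';']
B → c: PREDICT = { 'c' }
B → *: PREDICT = { '*' }

M[B, ';'] = B → D *, B → ;  (a multiply-defined cell — the grammar is not LL(1))

Answer: B → D *, B → ;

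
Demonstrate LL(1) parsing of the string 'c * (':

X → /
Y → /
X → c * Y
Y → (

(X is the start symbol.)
LL(1) parsing maintains a stack (initially the start symbol over $) and the input. At each step: if the stack top is a terminal, match it against the current input token; if it is a non-terminal N, replace it with the RHS of M[N, lookahead] (the unique production whose predict set contains the lookahead).

Stack is shown with the top on the left.

Stack    Input    Action
------------------------
X $      c * ( $  output X → c * Y
c * Y $  c * ( $  match 'c'
* Y $    * ( $    match '*'
Y $      ( $      output Y → (
( $      ( $      match '('
$        $        accept

The string is accepted.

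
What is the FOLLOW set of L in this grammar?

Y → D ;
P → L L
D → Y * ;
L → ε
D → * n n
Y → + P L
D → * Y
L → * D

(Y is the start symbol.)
{ $, '*', ';' }

To compute FOLLOW(L), find every occurrence of L on a right-hand side N → α L β: add FIRST(β) \ {ε}, and if β is empty or nullable also add FOLLOW(N). Iterate to a fixed point.

In P → L L: L is followed by L, add FIRST(L) \ {ε} = { '*' }
  L is nullable, so also add FOLLOW(P)
In P → L L: L is at the end, add FOLLOW(P)
In Y → + P L: L is at the end, add FOLLOW(Y)

The FOLLOW sets referred to above (computed the same way, to a fixed point):
  FOLLOW(P) = { $, '*', ';' }
  FOLLOW(Y) = { $, '*', ';' }

Taking the union: FOLLOW(L) = { $, '*', ';' }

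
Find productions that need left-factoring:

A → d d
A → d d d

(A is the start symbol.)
Yes, A has productions with common prefix 'd d'

Left-factoring is needed when two productions for the same non-terminal
share a common prefix on the right-hand side.

Productions for A:
  A → d d
  A → d d d

Found common prefix 'd d' in productions for A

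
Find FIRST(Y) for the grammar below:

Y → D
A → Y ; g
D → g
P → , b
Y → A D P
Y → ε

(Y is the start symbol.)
FIRST sets of the other non-terminals involved (by the same procedure, iterated to a fixed point):
  FIRST(D) = { 'g' }
  FIRST(A) = { ';', 'g' }

From Y → D:
  - D is a non-terminal: add FIRST(D) \ {ε} = { 'g' }
    D is not nullable, so stop
From Y → A D P:
  - A is a non-terminal: add FIRST(A) \ {ε} = { ';', 'g' }
    A is not nullable, so stop
From Y → ε:
  - ε-production, so ε ∈ FIRST(Y)

Collecting: FIRST(Y) = { ';', 'g', ε }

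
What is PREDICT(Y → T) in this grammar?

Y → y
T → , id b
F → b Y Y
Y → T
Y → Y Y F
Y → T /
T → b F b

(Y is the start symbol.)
{ ',', 'b' }

PREDICT(Y → T) = (FIRST(RHS) \ {ε}) ∪ (FOLLOW(Y) if ε ∈ FIRST(RHS), i.e. RHS ⇒* ε)
FIRST(T) = { ',', 'b' }
FIRST(T) = { ',', 'b' }
ε ∉ FIRST(T), so FOLLOW(Y) is not added.
PREDICT(Y → T) = { ',', 'b' }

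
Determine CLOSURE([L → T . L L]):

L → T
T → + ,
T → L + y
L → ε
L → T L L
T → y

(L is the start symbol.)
{ [L → . T L L], [L → . T], [L → .], [L → T . L L], [T → . + ,], [T → . L + y], [T → . y] }

To compute CLOSURE, for each item [A → α.Bβ] where B is a non-terminal, add [B → .γ] for all productions B → γ; repeat for the newly added items until nothing changes.

Start with: [L → T . L L]
  [L → T . L L] has the dot before L: add [L → . T], [L → .], [L → . T L L]
  [L → . T] has the dot before T: add [T → . + ,], [T → . L + y], [T → . y]
No further items can be added.

CLOSURE = { [L → . T L L], [L → . T], [L → .], [L → T . L L], [T → . + ,], [T → . L + y], [T → . y] }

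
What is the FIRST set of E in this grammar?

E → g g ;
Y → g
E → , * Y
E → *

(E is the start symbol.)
{ '*', ',', 'g' }

From E → g g ;:
  - g is a terminal: add 'g' and stop
From E → , * Y:
  - ',' is a terminal: add ',' and stop
From E → *:
  - '*' is a terminal: add '*' and stop

Collecting: FIRST(E) = { '*', ',', 'g' }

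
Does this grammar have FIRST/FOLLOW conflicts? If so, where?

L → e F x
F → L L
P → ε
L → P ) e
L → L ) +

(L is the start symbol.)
A FIRST/FOLLOW conflict occurs when a non-terminal N has a nullable alternative N → β (β ⇒* ε) and another alternative N → α with FIRST(α) ∩ FOLLOW(N) ≠ ∅: on such a lookahead the parser cannot decide between expanding α and letting N vanish via β.

Nullable non-terminals: P.
P has a nullable alternative but only one production, so nothing to check.

F, L have no nullable alternative, so no FIRST/FOLLOW check is needed there.

No FIRST/FOLLOW conflicts found.

Answer: No FIRST/FOLLOW conflicts.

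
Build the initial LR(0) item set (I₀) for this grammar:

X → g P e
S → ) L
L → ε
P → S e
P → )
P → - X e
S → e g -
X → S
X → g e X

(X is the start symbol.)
{ [S → . ) L], [S → . e g -], [X → . S], [X → . g P e], [X → . g e X], [X' → . X] }

First, augment the grammar with X' → X
I₀ = CLOSURE({ [X' → . X] }):
  [X' → . X] has the dot before X: add [X → . g P e], [X → . S], [X → . g e X]
  [X → . S] has the dot before S: add [S → . ) L], [S → . e g -]
No further items can be added.

I₀ = { [S → . ) L], [S → . e g -], [X → . S], [X → . g P e], [X → . g e X], [X' → . X] }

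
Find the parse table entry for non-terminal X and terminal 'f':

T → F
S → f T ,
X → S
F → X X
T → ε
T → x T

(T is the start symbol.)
X → S

To find M[X, 'f'], we find productions for X where 'f' is in the predict set (PREDICT(N → α) = (FIRST(α) \ {ε}) ∪ (FOLLOW(N) if α ⇒* ε)).

Relevant sets:
  FIRST(S) = { 'f' }

X → S: PREDICT = { 'f' }
  'f' is in predict set, so this production goes in M[X, 'f']

M[X, 'f'] = X → S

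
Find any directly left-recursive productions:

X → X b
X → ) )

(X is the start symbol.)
Yes, X is left-recursive

Direct left recursion occurs when N → N α for some non-terminal N (the right-hand side begins with the left-hand side itself).

X → X b: LEFT RECURSIVE (starts with X)
X → ) ): starts with ')'

The grammar has direct left recursion on: X.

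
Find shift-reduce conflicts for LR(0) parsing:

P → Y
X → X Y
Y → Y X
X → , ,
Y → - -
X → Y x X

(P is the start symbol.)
Yes — I3: [P → Y .] vs [X → . , ,]; I5: [Y → Y X .] vs [Y → . - -]; I8: [X → Y x X .] vs [Y → . - -]; I9: [X → X Y .] vs [X → . , ,]

A shift-reduce conflict occurs when an LR(0) state has both:
  - a complete (reduce) item [A → α .] (dot at the end), and
  - a shift item [B → β . c γ] (dot before a terminal).

Augment with P' → P and build the canonical LR(0) collection (I0 = CLOSURE({[P' → . P]}), then GOTO on every symbol after a dot until no new states appear). It has 12 states:
  I0: { [P → . Y], [P' → . P], [Y → . - -], [Y → . Y X] }  — shift
  I1: { [Y → - . -] }  — shift
  I2: { [P' → P .] }  — accept
  I3: { [P → Y .], [X → . , ,], [X → . X Y], [X → . Y x X], [Y → . - -], [Y → . Y X], [Y → Y . X] }  — shift, reduce
  I4: { [X → , . ,] }  — shift
  I5: { [X → X . Y], [Y → . - -], [Y → . Y X], [Y → Y X .] }  — shift, reduce
  I6: { [X → . , ,], [X → . X Y], [X → . Y x X], [X → Y . x X], [Y → . - -], [Y → . Y X], [Y → Y . X] }  — shift
  I7: { [X → . , ,], [X → . X Y], [X → . Y x X], [X → Y x . X], [Y → . - -], [Y → . Y X] }  — shift
  I8: { [X → X . Y], [X → Y x X .], [Y → . - -], [Y → . Y X] }  — shift, reduce
  I9: { [X → . , ,], [X → . X Y], [X → . Y x X], [X → X Y .], [Y → . - -], [Y → . Y X], [Y → Y . X] }  — shift, reduce
  I10: { [X → , , .] }  — reduce
  I11: { [Y → - - .] }  — reduce

I3 contains reduce item [P → Y .] and shift items [X → . , ,], [Y → . - -] — shift-reduce conflict.
I5 contains reduce item [Y → Y X .] and shift item [Y → . - -] — shift-reduce conflict.
I8 contains reduce item [X → Y x X .] and shift item [Y → . - -] — shift-reduce conflict.
I9 contains reduce item [X → X Y .] and shift items [X → . , ,], [Y → . - -] — shift-reduce conflict.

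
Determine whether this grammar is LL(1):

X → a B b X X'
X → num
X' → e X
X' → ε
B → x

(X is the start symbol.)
No. Predict set conflict for X': { 'e' }

A grammar is LL(1) if for each non-terminal N with multiple productions, the predict sets of those productions are pairwise disjoint, where PREDICT(N → α) = (FIRST(α) \ {ε}) ∪ (FOLLOW(N) if α ⇒* ε).

Relevant sets:
  FOLLOW(X') = { $, 'e' }

For X:
  PREDICT(X → a B b X X') = { 'a' }
  PREDICT(X → num) = { 'num' }
For X':
  PREDICT(X' → e X) = { 'e' }
  PREDICT(X' → ε) = { $, 'e' }
B has a single production, so nothing to check there.

Conflict found: Predict set conflict for X': { 'e' }
The grammar is NOT LL(1).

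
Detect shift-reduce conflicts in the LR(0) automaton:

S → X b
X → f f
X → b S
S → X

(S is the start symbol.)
Yes — I2: [S → X .] vs [S → X . b]

A shift-reduce conflict occurs when an LR(0) state has both:
  - a complete (reduce) item [A → α .] (dot at the end), and
  - a shift item [B → β . c γ] (dot before a terminal).

Augment with S' → S and build the canonical LR(0) collection (I0 = CLOSURE({[S' → . S]}), then GOTO on every symbol after a dot until no new states appear). It has 8 states:
  I0: { [S → . X b], [S → . X], [S' → . S], [X → . b S], [X → . f f] }  — shift
  I1: { [S' → S .] }  — accept
  I2: { [S → X . b], [S → X .] }  — shift, reduce
  I3: { [S → . X b], [S → . X], [X → . b S], [X → . f f], [X → b . S] }  — shift
  I4: { [X → f . f] }  — shift
  I5: { [X → f f .] }  — reduce
  I6: { [X → b S .] }  — reduce
  I7: { [S → X b .] }  — reduce

I2 contains reduce item [S → X .] and shift item [S → X . b] — shift-reduce conflict.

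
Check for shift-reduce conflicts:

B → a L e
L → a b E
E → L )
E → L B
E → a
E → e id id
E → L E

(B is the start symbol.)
Yes — I8: [E → a .] vs [L → a . b E]; I15: [E → a .] vs [L → . a b E]

A shift-reduce conflict occurs when an LR(0) state has both:
  - a complete (reduce) item [A → α .] (dot at the end), and
  - a shift item [B → β . c γ] (dot before a terminal).

Augment with B' → B and build the canonical LR(0) collection (I0 = CLOSURE({[B' → . B]}), then GOTO on every symbol after a dot until no new states appear). It has 17 states:
  I0: { [B → . a L e], [B' → . B] }  — shift
  I1: { [B' → B .] }  — accept
  I2: { [B → a . L e], [L → . a b E] }  — shift
  I3: { [B → a L . e] }  — shift
  I4: { [L → a . b E] }  — shift
  I5: { [E → . L )], [E → . L B], [E → . L E], [E → . a], [E → . e id id], [L → . a b E], [L → a b . E] }  — shift
  I6: { [L → a b E .] }  — reduce
  I7: { [B → . a L e], [E → . L )], [E → . L B], [E → . L E], [E → . a], [E → . e id id], [E → L . )], [E → L . B], [E → L . E], [L → . a b E] }  — shift
  I8: { [E → a .], [L → a . b E] }  — shift, reduce
  I9: { [E → e . id id] }  — shift
  I10: { [E → e id . id] }  — shift
  I11: { [E → e id id .] }  — reduce
  I12: { [E → L ) .] }  — reduce
  I13: { [E → L B .] }  — reduce
  I14: { [E → L E .] }  — reduce
  I15: { [B → a . L e], [E → a .], [L → . a b E], [L → a . b E] }  — shift, reduce
  I16: { [B → a L e .] }  — reduce

I8 contains reduce item [E → a .] and shift item [L → a . b E] — shift-reduce conflict.
I15 contains reduce item [E → a .] and shift items [L → . a b E], [L → a . b E] — shift-reduce conflict.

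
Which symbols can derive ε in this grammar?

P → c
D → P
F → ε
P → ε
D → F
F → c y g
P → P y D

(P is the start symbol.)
A non-terminal is nullable if it can derive ε (the empty string): either it has an ε-production, or it has a production whose right-hand side consists entirely of nullable non-terminals.

ε-productions: F → ε, P → ε
So F, P are immediately nullable.
D → P: every symbol on the right is nullable, so D is nullable too.
Every non-terminal is now nullable.
Nullable = { 'D', 'F', 'P' }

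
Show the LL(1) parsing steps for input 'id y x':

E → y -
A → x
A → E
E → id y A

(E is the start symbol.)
LL(1) parsing maintains a stack (initially the start symbol over $) and the input. At each step: if the stack top is a terminal, match it against the current input token; if it is a non-terminal N, replace it with the RHS of M[N, lookahead] (the unique production whose predict set contains the lookahead).

Stack is shown with the top on the left.

Stack     Input     Action
--------------------------
E $       id y x $  output E → id y A
id y A $  id y x $  match 'id'
y A $     y x $     match 'y'
A $       x $       output A → x
x $       x $       match 'x'
$         $         accept

The string is accepted.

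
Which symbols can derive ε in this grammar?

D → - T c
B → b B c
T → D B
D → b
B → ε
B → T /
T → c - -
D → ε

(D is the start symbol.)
ε-productions: B → ε, D → ε
So B, D are immediately nullable.
T → D B: every symbol on the right is nullable, so T is nullable too.
Every non-terminal is now nullable.
Nullable = { 'B', 'D', 'T' }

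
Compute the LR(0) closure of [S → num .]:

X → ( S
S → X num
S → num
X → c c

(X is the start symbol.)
{ [S → num .] }

Start with: [S → num .]
The dot is at the end, so nothing is added.

CLOSURE = { [S → num .] }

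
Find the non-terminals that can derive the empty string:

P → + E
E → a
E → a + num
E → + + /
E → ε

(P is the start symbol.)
{ 'E' }

ε-productions: E → ε
So E is immediately nullable.
No further non-terminal can be added: every production for the remaining non-terminals contains a terminal or a non-nullable non-terminal.
Nullable = { 'E' }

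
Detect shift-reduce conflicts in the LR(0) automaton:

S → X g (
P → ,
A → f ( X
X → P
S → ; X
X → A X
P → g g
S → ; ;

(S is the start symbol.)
A shift-reduce conflict occurs when an LR(0) state has both:
  - a complete (reduce) item [A → α .] (dot at the end), and
  - a shift item [B → β . c γ] (dot before a terminal).

Augment with S' → S and build the canonical LR(0) collection (I0 = CLOSURE({[S' → . S]}), then GOTO on every symbol after a dot until no new states appear). It has 17 states:
  I0: { [A → . f ( X], [P → . ,], [P → . g g], [S → . ; ;], [S → . ; X], [S → . X g (], [S' → . S], [X → . A X], [X → . P] }  — shift
  I1: { [P → , .] }  — reduce
  I2: { [A → . f ( X], [P → . ,], [P → . g g], [S → ; . ;], [S → ; . X], [X → . A X], [X → . P] }  — shift
  I3: { [A → . f ( X], [P → . ,], [P → . g g], [X → . A X], [X → . P], [X → A . X] }  — shift
  I4: { [X → P .] }  — reduce
  I5: { [S' → S .] }  — accept
  I6: { [S → X . g (] }  — shift
  I7: { [A → f . ( X] }  — shift
  I8: { [P → g . g] }  — shift
  I9: { [P → g g .] }  — reduce
  I10: { [A → . f ( X], [A → f ( . X], [P → . ,], [P → . g g], [X → . A X], [X → . P] }  — shift
  I11: { [A → f ( X .] }  — reduce
  I12: { [S → X g . (] }  — shift
  I13: { [S → X g ( .] }  — reduce
  I14: { [X → A X .] }  — reduce
  I15: { [S → ; ; .] }  — reduce
  I16: { [S → ; X .] }  — reduce

No state contains both a complete item and a shift item.

Answer: No shift-reduce conflicts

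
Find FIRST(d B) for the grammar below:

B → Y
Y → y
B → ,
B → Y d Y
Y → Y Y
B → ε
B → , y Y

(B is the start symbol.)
{ 'd' }

To compute FIRST(d B), process the symbols left to right:
Symbol d is a terminal. Add 'd' and stop.
FIRST(d B) = { 'd' }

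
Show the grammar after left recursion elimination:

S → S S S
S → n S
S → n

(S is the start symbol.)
S → n S S'
S → n S'
S' → S S S'
S' → ε

S is directly left-recursive. The standard transformation for
  A → A α₁ | ... | A α_m | β₁ | ... | β_n
is
  A  → β₁ A' | ... | β_n A'
  A' → α₁ A' | ... | α_m A' | ε

S → n S becomes S → n S S'
S → n becomes S → n S'
S → S S S becomes S' → S S S'
Add S' → ε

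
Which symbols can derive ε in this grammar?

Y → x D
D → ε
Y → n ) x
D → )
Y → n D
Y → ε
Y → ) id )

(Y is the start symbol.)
A non-terminal is nullable if it can derive ε (the empty string): either it has an ε-production, or it has a production whose right-hand side consists entirely of nullable non-terminals.

ε-productions: D → ε, Y → ε
So D, Y are immediately nullable.
Every non-terminal is now nullable.
Nullable = { 'D', 'Y' }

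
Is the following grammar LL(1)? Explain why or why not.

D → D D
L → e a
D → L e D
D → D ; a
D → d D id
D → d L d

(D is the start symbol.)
No. Predict set conflict for D: { 'e' }

A grammar is LL(1) if for each non-terminal N with multiple productions, the predict sets of those productions are pairwise disjoint, where PREDICT(N → α) = (FIRST(α) \ {ε}) ∪ (FOLLOW(N) if α ⇒* ε).

Relevant sets:
  FIRST(D) = { 'd', 'e' }
  FIRST(L) = { 'e' }

For D:
  PREDICT(D → D D) = { 'd', 'e' }
  PREDICT(D → L e D) = { 'e' }
  PREDICT(D → D ';' a) = { 'd', 'e' }
  PREDICT(D → d D id) = { 'd' }
  PREDICT(D → d L d) = { 'd' }
L has a single production, so nothing to check there.

Conflict found: Predict set conflict for D: { 'e' }
The grammar is NOT LL(1).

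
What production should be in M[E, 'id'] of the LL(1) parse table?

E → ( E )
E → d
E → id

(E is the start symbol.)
To find M[E, 'id'], we find productions for E where 'id' is in the predict set (PREDICT(N → α) = (FIRST(α) \ {ε}) ∪ (FOLLOW(N) if α ⇒* ε)).

E → ( E ): PREDICT = { '(' }
E → d: PREDICT = { 'd' }
E → id: PREDICT = { 'id' }
  'id' is in predict set, so this production goes in M[E, 'id']

M[E, 'id'] = E → id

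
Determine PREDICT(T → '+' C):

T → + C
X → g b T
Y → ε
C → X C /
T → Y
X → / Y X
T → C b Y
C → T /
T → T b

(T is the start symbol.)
{ '+' }

PREDICT(T → '+' C) = (FIRST(RHS) \ {ε}) ∪ (FOLLOW(T) if ε ∈ FIRST(RHS), i.e. RHS ⇒* ε)
FIRST('+' C) = { '+' }
ε ∉ FIRST('+' C), so FOLLOW(T) is not added.
PREDICT(T → '+' C) = { '+' }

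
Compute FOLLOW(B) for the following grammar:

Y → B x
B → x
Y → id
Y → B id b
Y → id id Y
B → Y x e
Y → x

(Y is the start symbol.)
{ 'id', 'x' }

To compute FOLLOW(B), find every occurrence of B on a right-hand side N → α B β: add FIRST(β) \ {ε}, and if β is empty or nullable also add FOLLOW(N). Iterate to a fixed point.

In Y → B x: B is followed by x, add FIRST(x) \ {ε} = { 'x' }
In Y → B id b: B is followed by id b, add FIRST(id b) \ {ε} = { 'id' }

Taking the union: FOLLOW(B) = { 'id', 'x' }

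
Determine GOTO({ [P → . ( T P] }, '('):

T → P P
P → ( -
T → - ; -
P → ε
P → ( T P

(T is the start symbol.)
GOTO(I, '(') = CLOSURE({ [A → αX.β] : [A → α.Xβ] ∈ I, X = '(' })

Items with dot before '(', with the dot advanced:
  [P → . ( T P] → [P → ( . T P]
Closure of the advanced items:
  [P → ( . T P] has the dot before T: add [T → . P P], [T → . - ; -]
  [T → . P P] has the dot before P: add [P → . ( -], [P → .], [P → . ( T P]

GOTO = { [P → ( . T P], [P → . ( -], [P → . ( T P], [P → .], [T → . - ; -], [T → . P P] }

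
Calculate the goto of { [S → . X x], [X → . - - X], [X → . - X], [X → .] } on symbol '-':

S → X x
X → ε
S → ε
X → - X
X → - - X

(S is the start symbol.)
GOTO(I, '-') = CLOSURE({ [A → αX.β] : [A → α.Xβ] ∈ I, X = '-' })

Items with dot before '-', with the dot advanced:
  [X → . - - X] → [X → - . - X]
  [X → . - X] → [X → - . X]
Closure of the advanced items:
  [X → - . X] has the dot before X: add [X → .], [X → . - X], [X → . - - X]

GOTO = { [X → - . - X], [X → - . X], [X → . - - X], [X → . - X], [X → .] }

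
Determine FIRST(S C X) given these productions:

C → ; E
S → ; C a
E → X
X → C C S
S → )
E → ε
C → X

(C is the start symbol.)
{ ')', ';' }

FIRST sets of the non-terminals involved (from the grammar, by fixed-point iteration):
  FIRST(S) = { ')', ';' }

To compute FIRST(S C X), process the symbols left to right:
Symbol S is a non-terminal. Add FIRST(S) \ {ε} = { ')', ';' }
S is not nullable (ε ∉ FIRST(S)), so stop here.
FIRST(S C X) = { ')', ';' }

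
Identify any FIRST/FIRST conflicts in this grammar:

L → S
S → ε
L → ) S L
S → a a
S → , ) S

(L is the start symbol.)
FIRST sets of the non-terminals at (or reachable through a nullable prefix from) the front of some alternative:
  FIRST(S) = { ',', 'a', ε }

Productions for L:
  L → S: FIRST = { ',', 'a', ε }
  L → ) S L: FIRST = { ')' }
Productions for S:
  S → ε: FIRST = { ε }
  S → a a: FIRST = { 'a' }
  S → , ) S: FIRST = { ',' }

All alternatives of each non-terminal have pairwise disjoint FIRST sets.

Answer: No FIRST/FIRST conflicts.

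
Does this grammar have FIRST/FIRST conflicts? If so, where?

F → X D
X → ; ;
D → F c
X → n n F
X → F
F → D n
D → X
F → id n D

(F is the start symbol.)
Yes. F → X D / F → D n on { ';', 'id', 'n' }; F → X D / F → id n D on { 'id' }; F → D n / F → id n D on { 'id' }; X → ';' ';' / X → F on { ';' }; X → n n F / X → F on { 'n' }; D → F c / D → X on { ';', 'id', 'n' }

A FIRST/FIRST conflict occurs when two productions N → α and N → β for the same non-terminal have FIRST(α) ∩ FIRST(β) ≠ ∅ (with ε ∈ FIRST of a nullable right-hand side, so two nullable alternatives also conflict).

FIRST sets of the non-terminals at (or reachable through a nullable prefix from) the front of some alternative:
  FIRST(X) = { ';', 'id', 'n' }
  FIRST(D) = { ';', 'id', 'n' }
  FIRST(F) = { ';', 'id', 'n' }

Productions for F:
  F → X D: FIRST = { ';', 'id', 'n' }
  F → D n: FIRST = { ';', 'id', 'n' }
  F → id n D: FIRST = { 'id' }
Productions for X:
  X → ; ;: FIRST = { ';' }
  X → n n F: FIRST = { 'n' }
  X → F: FIRST = { ';', 'id', 'n' }
Productions for D:
  D → F c: FIRST = { ';', 'id', 'n' }
  D → X: FIRST = { ';', 'id', 'n' }

Conflict for F: F → X D and F → D n
  Overlap: { ';', 'id', 'n' }
Conflict for F: F → X D and F → id n D
  Overlap: { 'id' }
Conflict for F: F → D n and F → id n D
  Overlap: { 'id' }
Conflict for X: X → ; ; and X → F
  Overlap: { ';' }
Conflict for X: X → n n F and X → F
  Overlap: { 'n' }
Conflict for D: D → F c and D → X
  Overlap: { ';', 'id', 'n' }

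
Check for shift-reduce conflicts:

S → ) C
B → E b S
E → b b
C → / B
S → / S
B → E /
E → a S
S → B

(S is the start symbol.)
Augment with S' → S and build the canonical LR(0) collection (I0 = CLOSURE({[S' → . S]}), then GOTO on every symbol after a dot until no new states appear). It has 17 states:
  I0: { [B → . E /], [B → . E b S], [E → . a S], [E → . b b], [S → . ) C], [S → . / S], [S → . B], [S' → . S] }  — shift
  I1: { [C → . / B], [S → ) . C] }  — shift
  I2: { [B → . E /], [B → . E b S], [E → . a S], [E → . b b], [S → . ) C], [S → . / S], [S → . B], [S → / . S] }  — shift
  I3: { [S → B .] }  — reduce
  I4: { [B → E . /], [B → E . b S] }  — shift
  I5: { [S' → S .] }  — accept
  I6: { [B → . E /], [B → . E b S], [E → . a S], [E → . b b], [E → a . S], [S → . ) C], [S → . / S], [S → . B] }  — shift
  I7: { [E → b . b] }  — shift
  I8: { [E → b b .] }  — reduce
  I9: { [E → a S .] }  — reduce
  I10: { [B → E / .] }  — reduce
  I11: { [B → . E /], [B → . E b S], [B → E b . S], [E → . a S], [E → . b b], [S → . ) C], [S → . / S], [S → . B] }  — shift
  I12: { [B → E b S .] }  — reduce
  I13: { [S → / S .] }  — reduce
  I14: { [B → . E /], [B → . E b S], [C → / . B], [E → . a S], [E → . b b] }  — shift
  I15: { [S → ) C .] }  — reduce
  I16: { [C → / B .] }  — reduce

No state contains both a complete item and a shift item.

Answer: No shift-reduce conflicts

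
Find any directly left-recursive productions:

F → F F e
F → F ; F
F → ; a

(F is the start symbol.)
F → F F e: LEFT RECURSIVE (starts with F)
F → F ; F: LEFT RECURSIVE (starts with F)
F → ; a: starts with ';'

The grammar has direct left recursion on: F.

Answer: Yes, F is left-recursive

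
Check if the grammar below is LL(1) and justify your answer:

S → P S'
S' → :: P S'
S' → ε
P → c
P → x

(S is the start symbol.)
A grammar is LL(1) if for each non-terminal N with multiple productions, the predict sets of those productions are pairwise disjoint, where PREDICT(N → α) = (FIRST(α) \ {ε}) ∪ (FOLLOW(N) if α ⇒* ε).

Relevant sets:
  FOLLOW(S') = { $ }

For S':
  PREDICT(S' → :: P S') = { '::' }
  PREDICT(S' → ε) = { $ }
For P:
  PREDICT(P → c) = { 'c' }
  PREDICT(P → x) = { 'x' }
S has a single production, so nothing to check there.

All predict sets are disjoint. The grammar IS LL(1).

Answer: Yes, the grammar is LL(1).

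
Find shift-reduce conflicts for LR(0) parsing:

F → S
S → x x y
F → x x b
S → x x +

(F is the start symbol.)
No shift-reduce conflicts

Augment with F' → F and build the canonical LR(0) collection (I0 = CLOSURE({[F' → . F]}), then GOTO on every symbol after a dot until no new states appear). It has 8 states:
  I0: { [F → . S], [F → . x x b], [F' → . F], [S → . x x +], [S → . x x y] }  — shift
  I1: { [F' → F .] }  — accept
  I2: { [F → S .] }  — reduce
  I3: { [F → x . x b], [S → x . x +], [S → x . x y] }  — shift
  I4: { [F → x x . b], [S → x x . +], [S → x x . y] }  — shift
  I5: { [S → x x + .] }  — reduce
  I6: { [F → x x b .] }  — reduce
  I7: { [S → x x y .] }  — reduce

No state contains both a complete item and a shift item.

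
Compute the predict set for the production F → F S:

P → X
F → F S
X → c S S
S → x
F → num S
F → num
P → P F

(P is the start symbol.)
{ 'num' }

PREDICT(F → F S) = (FIRST(RHS) \ {ε}) ∪ (FOLLOW(F) if ε ∈ FIRST(RHS), i.e. RHS ⇒* ε)
FIRST(F) = { 'num' }
FIRST(F S) = { 'num' }
ε ∉ FIRST(F S), so FOLLOW(F) is not added.
PREDICT(F → F S) = { 'num' }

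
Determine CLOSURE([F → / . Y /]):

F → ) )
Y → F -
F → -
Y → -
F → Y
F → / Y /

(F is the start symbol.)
{ [F → . ) )], [F → . -], [F → . / Y /], [F → . Y], [F → / . Y /], [Y → . -], [Y → . F -] }

To compute CLOSURE, for each item [A → α.Bβ] where B is a non-terminal, add [B → .γ] for all productions B → γ; repeat for the newly added items until nothing changes.

Start with: [F → / . Y /]
  [F → / . Y /] has the dot before Y: add [Y → . F -], [Y → . -]
  [Y → . F -] has the dot before F: add [F → . ) )], [F → . -], [F → . Y], [F → . / Y /]
No further items can be added.

CLOSURE = { [F → . ) )], [F → . -], [F → . / Y /], [F → . Y], [F → / . Y /], [Y → . -], [Y → . F -] }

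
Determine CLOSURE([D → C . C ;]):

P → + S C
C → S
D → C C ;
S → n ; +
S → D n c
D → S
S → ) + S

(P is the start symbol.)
{ [C → . S], [D → . C C ;], [D → . S], [D → C . C ;], [S → . ) + S], [S → . D n c], [S → . n ; +] }

Start with: [D → C . C ;]
  [D → C . C ;] has the dot before C: add [C → . S]
  [C → . S] has the dot before S: add [S → . n ; +], [S → . D n c], [S → . ) + S]
  [S → . D n c] has the dot before D: add [D → . C C ;], [D → . S]
No further items can be added.

CLOSURE = { [C → . S], [D → . C C ;], [D → . S], [D → C . C ;], [S → . ) + S], [S → . D n c], [S → . n ; +] }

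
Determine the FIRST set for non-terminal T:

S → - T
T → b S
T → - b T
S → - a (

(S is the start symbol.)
To compute FIRST(T), examine every production with T on the left-hand side, reading each right-hand side left to right until a non-nullable symbol is reached.

From T → b S:
  - b is a terminal: add 'b' and stop
From T → - b T:
  - '-' is a terminal: add '-' and stop

Collecting: FIRST(T) = { '-', 'b' }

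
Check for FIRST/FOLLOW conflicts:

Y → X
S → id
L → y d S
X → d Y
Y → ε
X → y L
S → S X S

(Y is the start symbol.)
Nullable non-terminals: Y.
FIRST sets used below: FIRST(X) = { 'd', 'y' }

Y: nullable alternative(s) Y → ε; FOLLOW(Y) = { $, 'id' }
  Y → X: FIRST \ {ε} = { 'd', 'y' } — disjoint from FOLLOW(Y)
  Y → ε: FIRST \ {ε} = { } — this is the only nullable alternative, skip

L, S, X have no nullable alternative, so no FIRST/FOLLOW check is needed there.

No FIRST/FOLLOW conflicts found.

Answer: No FIRST/FOLLOW conflicts.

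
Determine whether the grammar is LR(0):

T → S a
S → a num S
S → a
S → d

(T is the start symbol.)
Augment with T' → T and build the canonical LR(0) collection (I0 = CLOSURE({[T' → . T]}), then GOTO on every symbol after a dot until no new states appear). It has 8 states:
  I0: { [S → . a num S], [S → . a], [S → . d], [T → . S a], [T' → . T] }  — shift
  I1: { [T → S . a] }  — shift
  I2: { [T' → T .] }  — accept
  I3: { [S → a . num S], [S → a .] }  — shift, reduce
  I4: { [S → d .] }  — reduce
  I5: { [S → . a num S], [S → . a], [S → . d], [S → a num . S] }  — shift
  I6: { [S → a num S .] }  — reduce
  I7: { [T → S a .] }  — reduce

Conflict in state I3:
  Shift-reduce conflict between [S → a .] and [S → a . num S]
So the grammar is NOT LR(0).

Answer: No. Shift-reduce conflict between [S → a .] and [S → a . num S]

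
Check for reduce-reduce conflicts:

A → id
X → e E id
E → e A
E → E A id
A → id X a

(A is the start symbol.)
Yes — I9: [A → id .] vs [X → e E id .]

Augment with A' → A and build the canonical LR(0) collection (I0 = CLOSURE({[A' → . A]}), then GOTO on every symbol after a dot until no new states appear). It has 12 states:
  I0: { [A → . id X a], [A → . id], [A' → . A] }  — shift
  I1: { [A' → A .] }  — accept
  I2: { [A → id . X a], [A → id .], [X → . e E id] }  — shift, reduce
  I3: { [A → id X . a] }  — shift
  I4: { [E → . E A id], [E → . e A], [X → e . E id] }  — shift
  I5: { [A → . id X a], [A → . id], [E → E . A id], [X → e E . id] }  — shift
  I6: { [A → . id X a], [A → . id], [E → e . A] }  — shift
  I7: { [E → e A .] }  — reduce
  I8: { [E → E A . id] }  — shift
  I9: { [A → id . X a], [A → id .], [X → . e E id], [X → e E id .] }  — shift, 2 reduces
  I10: { [E → E A id .] }  — reduce
  I11: { [A → id X a .] }  — reduce

I9 contains complete items [A → id .], [X → e E id .] — reduce-reduce conflict.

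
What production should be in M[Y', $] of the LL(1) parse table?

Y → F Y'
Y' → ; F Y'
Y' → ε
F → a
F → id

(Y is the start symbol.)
Y' → ε

To find M[Y', $], we find productions for Y' where $ is in the predict set (PREDICT(N → α) = (FIRST(α) \ {ε}) ∪ (FOLLOW(N) if α ⇒* ε)).

Relevant sets:
  FOLLOW(Y') = { $ }

Y' → ; F Y': PREDICT = { ';' }
Y' → ε: PREDICT = { $ }
  $ is in predict set, so this production goes in M[Y', $]

M[Y', $] = Y' → ε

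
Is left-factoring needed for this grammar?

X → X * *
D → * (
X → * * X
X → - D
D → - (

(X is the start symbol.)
Left-factoring is needed when two productions for the same non-terminal
share a common prefix on the right-hand side.

Productions for X:
  X → X * *
  X → * * X
  X → - D
Productions for D:
  D → * (
  D → - (

No common prefixes found.

Answer: No, left-factoring is not needed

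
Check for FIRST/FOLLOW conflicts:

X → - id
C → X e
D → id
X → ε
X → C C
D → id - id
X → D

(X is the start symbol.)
A FIRST/FOLLOW conflict occurs when a non-terminal N has a nullable alternative N → β (β ⇒* ε) and another alternative N → α with FIRST(α) ∩ FOLLOW(N) ≠ ∅: on such a lookahead the parser cannot decide between expanding α and letting N vanish via β.

Nullable non-terminals: X.
FIRST sets used below: FIRST(C) = { '-', 'e', 'id' }, FIRST(D) = { 'id' }

X: nullable alternative(s) X → ε; FOLLOW(X) = { $, 'e' }
  X → - id: FIRST \ {ε} = { '-' } — disjoint from FOLLOW(X)
  X → ε: FIRST \ {ε} = { } — this is the only nullable alternative, skip
  X → C C: FIRST \ {ε} = { '-', 'e', 'id' } — overlaps FOLLOW(X) on { 'e' }: CONFLICT
  X → D: FIRST \ {ε} = { 'id' } — disjoint from FOLLOW(X)

C, D have no nullable alternative, so no FIRST/FOLLOW check is needed there.

So the grammar has 1 FIRST/FOLLOW conflict (marked CONFLICT above).

Answer: Yes. X → C C with FOLLOW(X) on { 'e' }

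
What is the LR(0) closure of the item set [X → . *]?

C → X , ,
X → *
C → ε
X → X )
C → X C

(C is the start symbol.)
{ [X → . *] }

Start with: [X → . *]
The dot precedes the terminal '*', so nothing is added.

CLOSURE = { [X → . *] }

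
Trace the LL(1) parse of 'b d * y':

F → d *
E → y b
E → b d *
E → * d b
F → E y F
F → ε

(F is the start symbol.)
LL(1) parsing maintains a stack (initially the start symbol over $) and the input. At each step: if the stack top is a terminal, match it against the current input token; if it is a non-terminal N, replace it with the RHS of M[N, lookahead] (the unique production whose predict set contains the lookahead).

Stack is shown with the top on the left.

Stack        Input      Action
------------------------------
F $          b d * y $  output F → E y F
E y F $      b d * y $  output E → b d *
b d * y F $  b d * y $  match 'b'
d * y F $    d * y $    match 'd'
* y F $      * y $      match '*'
y F $        y $        match 'y'
F $          $          output F → ε
$            $          accept

The string is accepted.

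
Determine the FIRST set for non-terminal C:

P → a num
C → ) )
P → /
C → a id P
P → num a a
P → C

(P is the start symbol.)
{ ')', 'a' }

To compute FIRST(C), examine every production with C on the left-hand side, reading each right-hand side left to right until a non-nullable symbol is reached.

From C → ) ):
  - ')' is a terminal: add ')' and stop
From C → a id P:
  - a is a terminal: add 'a' and stop

Collecting: FIRST(C) = { ')', 'a' }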